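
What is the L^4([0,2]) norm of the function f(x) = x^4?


Step 1: ||f||_4 = (integral_0^2 |x^4|^4 dx)^(1/4)
     = (integral_0^2 x^16 dx)^(1/4)
Step 2: integral_0^2 x^16 dx = [x^17/(17)] from 0 to 2 = 2^17/17
     = 131072/17 = 7710.117647
Step 3: ||f||_4 = (7710.117647)^(1/4) = 9.370554


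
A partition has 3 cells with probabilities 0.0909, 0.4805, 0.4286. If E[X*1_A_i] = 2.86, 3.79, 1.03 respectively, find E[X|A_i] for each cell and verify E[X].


For each cell A_i: E[X|A_i] = E[X*1_A_i] / P(A_i)
Step 1: E[X|A_1] = 2.86 / 0.0909 = 31.463146
Step 2: E[X|A_2] = 3.79 / 0.4805 = 7.887617
Step 3: E[X|A_3] = 1.03 / 0.4286 = 2.403173
Verification: E[X] = sum E[X*1_A_i] = 2.86 + 3.79 + 1.03 = 7.68


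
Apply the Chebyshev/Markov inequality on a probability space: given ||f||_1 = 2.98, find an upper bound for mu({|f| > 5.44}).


Chebyshev/Markov inequality: mu(|f| > eps) <= (||f||_p / eps)^p
Step 1: ||f||_1 / eps = 2.98 / 5.44 = 0.547794
Step 2: Raise to power p = 1:
  (0.547794)^1 = 0.547794
Step 3: Therefore mu(|f| > 5.44) <= 0.547794


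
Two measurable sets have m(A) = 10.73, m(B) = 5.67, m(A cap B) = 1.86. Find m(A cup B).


By inclusion-exclusion: m(A u B) = m(A) + m(B) - m(A n B)
= 10.73 + 5.67 - 1.86
= 14.54


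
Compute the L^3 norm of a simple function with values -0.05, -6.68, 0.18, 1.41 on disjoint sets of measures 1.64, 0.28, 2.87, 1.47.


Step 1: Compute |f_i|^3 for each value:
  |-0.05|^3 = 1.250000e-04
  |-6.68|^3 = 298.077632
  |0.18|^3 = 0.005832
  |1.41|^3 = 2.803221
Step 2: Multiply by measures and sum:
  1.250000e-04 * 1.64 = 2.050000e-04
  298.077632 * 0.28 = 83.461737
  0.005832 * 2.87 = 0.016738
  2.803221 * 1.47 = 4.120735
Sum = 2.050000e-04 + 83.461737 + 0.016738 + 4.120735 = 87.599415
Step 3: Take the p-th root:
||f||_3 = (87.599415)^(1/3) = 4.441201


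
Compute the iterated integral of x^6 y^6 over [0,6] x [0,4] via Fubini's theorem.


By Fubini's theorem, the double integral factors as a product of single integrals:
Step 1: integral_0^6 x^6 dx = [x^7/7] from 0 to 6
     = 6^7/7 = 39990.857143
Step 2: integral_0^4 y^6 dy = [y^7/7] from 0 to 4
     = 4^7/7 = 2340.571429
Step 3: Double integral = 39990.857143 * 2340.571429 = 9.360146e+07


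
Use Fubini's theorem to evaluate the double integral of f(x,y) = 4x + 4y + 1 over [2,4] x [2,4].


By Fubini, integrate in x first, then y.
Step 1: Fix y, integrate over x in [2,4]:
  integral(4x + 4y + 1, x=2..4)
  = 4*(4^2 - 2^2)/2 + (4y + 1)*(4 - 2)
  = 24 + (4y + 1)*2
  = 24 + 8y + 2
  = 26 + 8y
Step 2: Integrate over y in [2,4]:
  integral(26 + 8y, y=2..4)
  = 26*2 + 8*(4^2 - 2^2)/2
  = 52 + 48
  = 100


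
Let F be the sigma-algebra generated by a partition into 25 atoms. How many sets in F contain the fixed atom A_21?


Each element of F is a union of some subset S of the 25 atoms.
The element contains A_21 iff A_21 is in S.
So we count subsets S of {A_1,...,A_25} with A_21 in S: choose freely among the other 24 atoms.
Count = 2^(25-1) = 2^24 = 16777216.


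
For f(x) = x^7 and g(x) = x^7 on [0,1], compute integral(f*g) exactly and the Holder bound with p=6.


Step 1: Exact integral of f*g = integral(x^14, 0, 1) = 1/15
     = 0.066667
Step 2: Holder bound with p=6, q=1.2:
  ||f||_p = (integral x^42 dx)^(1/6) = (1/43)^(1/6) = 0.534263
  ||g||_q = (integral x^8.4 dx)^(1/1.2) = (1/9.4)^(1/1.2) = 0.154547
Step 3: Holder bound = ||f||_p * ||g||_q = 0.534263 * 0.154547 = 0.082569
Verification: 0.066667 <= 0.082569 (Holder holds)


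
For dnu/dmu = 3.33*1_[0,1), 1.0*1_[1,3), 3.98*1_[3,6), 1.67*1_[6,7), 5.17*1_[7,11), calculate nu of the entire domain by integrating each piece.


Integrate each piece of the Radon-Nikodym derivative:
Step 1: integral_0^1 3.33 dx = 3.33*(1-0) = 3.33*1 = 3.33
Step 2: integral_1^3 1.0 dx = 1.0*(3-1) = 1.0*2 = 2
Step 3: integral_3^6 3.98 dx = 3.98*(6-3) = 3.98*3 = 11.94
Step 4: integral_6^7 1.67 dx = 1.67*(7-6) = 1.67*1 = 1.67
Step 5: integral_7^11 5.17 dx = 5.17*(11-7) = 5.17*4 = 20.68
Total: 3.33 + 2 + 11.94 + 1.67 + 20.68 = 39.62


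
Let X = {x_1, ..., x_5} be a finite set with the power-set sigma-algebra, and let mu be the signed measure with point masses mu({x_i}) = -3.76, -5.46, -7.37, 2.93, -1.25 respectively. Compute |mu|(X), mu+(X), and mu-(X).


Step 1: Every measurable set is a union of atoms (the cells / points), so a Hahn decomposition is
  obtained by grouping atoms by sign: P = union of atoms with mu > 0, N = union of the remaining atoms.
  Atoms in P (indices): 4;  atoms in N (indices): 1, 2, 3, 5
  Positive values: 2.93
  Negative values: -3.76, -5.46, -7.37, -1.25
Step 2: mu+(X) = mu(P) = sum of positive atom values = 2.93
Step 3: mu-(X) = -mu(N) = sum of |negative atom values| = 17.84
Step 4: |mu|(X) = mu+(X) + mu-(X) = 2.93 + 17.84 = 20.77


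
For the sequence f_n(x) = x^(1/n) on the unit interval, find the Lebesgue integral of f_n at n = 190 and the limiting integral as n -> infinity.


At n = 190: f_190(x) = x^(1/190).
Step 1: integral(x^(1/190), 0, 1) = [x^(1/190+1) / (1/190+1)] from 0 to 1
     = 1 / (1/190 + 1) = 1 / ((190+1)/190) = 190/(190+1)
     = 190/191 = 0.994764
Step 2: As n -> infinity, f_n(x) = x^(1/n) -> 1 for x in (0,1], and f_n is increasing in n.
By MCT, lim_n integral(f_n) = integral(lim_n f_n) = integral(1, 0, 1) = 1.
Step 3: Verify convergence: 190/191 = 0.994764 -> 1


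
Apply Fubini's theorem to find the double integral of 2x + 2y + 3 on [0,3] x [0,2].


By Fubini, integrate in x first, then y.
Step 1: Fix y, integrate over x in [0,3]:
  integral(2x + 2y + 3, x=0..3)
  = 2*(3^2 - 0^2)/2 + (2y + 3)*(3 - 0)
  = 9 + (2y + 3)*3
  = 9 + 6y + 9
  = 18 + 6y
Step 2: Integrate over y in [0,2]:
  integral(18 + 6y, y=0..2)
  = 18*2 + 6*(2^2 - 0^2)/2
  = 36 + 12
  = 48


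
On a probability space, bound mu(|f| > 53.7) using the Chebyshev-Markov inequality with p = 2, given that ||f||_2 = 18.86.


Chebyshev/Markov inequality: mu(|f| > eps) <= (||f||_p / eps)^p
Step 1: ||f||_2 / eps = 18.86 / 53.7 = 0.35121
Step 2: Raise to power p = 2:
  (0.35121)^2 = 0.123349
Step 3: Therefore mu(|f| > 53.7) <= 0.123349


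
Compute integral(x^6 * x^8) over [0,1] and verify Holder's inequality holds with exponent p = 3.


Step 1: Exact integral of f*g = integral(x^14, 0, 1) = 1/15
     = 0.066667
Step 2: Holder bound with p=3, q=1.5:
  ||f||_p = (integral x^18 dx)^(1/3) = (1/19)^(1/3) = 0.374756
  ||g||_q = (integral x^12 dx)^(1/1.5) = (1/13)^(1/1.5) = 0.180872
Step 3: Holder bound = ||f||_p * ||g||_q = 0.374756 * 0.180872 = 0.067783
Verification: 0.066667 <= 0.067783 (Holder holds)


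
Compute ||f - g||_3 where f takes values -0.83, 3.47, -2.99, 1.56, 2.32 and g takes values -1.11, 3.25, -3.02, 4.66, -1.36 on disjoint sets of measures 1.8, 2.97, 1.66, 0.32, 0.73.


Step 1: Compute differences f_i - g_i:
  -0.83 - -1.11 = 0.28
  3.47 - 3.25 = 0.22
  -2.99 - -3.02 = 0.03
  1.56 - 4.66 = -3.1
  2.32 - -1.36 = 3.68
Step 2: Compute |diff|^3 * measure for each set:
  |0.28|^3 * 1.8 = 0.021952 * 1.8 = 0.039514
  |0.22|^3 * 2.97 = 0.010648 * 2.97 = 0.031625
  |0.03|^3 * 1.66 = 2.700000e-05 * 1.66 = 4.482000e-05
  |-3.1|^3 * 0.32 = 29.791 * 0.32 = 9.53312
  |3.68|^3 * 0.73 = 49.836032 * 0.73 = 36.380303
Step 3: Sum = 45.984606
Step 4: ||f-g||_3 = (45.984606)^(1/3) = 3.582648


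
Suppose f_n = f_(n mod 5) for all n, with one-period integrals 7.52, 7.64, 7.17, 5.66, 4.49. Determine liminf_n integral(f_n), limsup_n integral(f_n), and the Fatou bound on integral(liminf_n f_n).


The sequence (integral(f_n)) is periodic with period 5, repeating the values 7.52, 7.64, 7.17, 5.66, 4.49 indefinitely.
Step 1: For a periodic sequence, every tail (a_m, a_(m+1), ...) contains all 5 period values infinitely often.
Step 2: Hence inf of every tail = min of the period values = min(7.52, 7.64, 7.17, 5.66, 4.49) = 4.49.
        liminf_n integral(f_n) = sup over m of (inf of tail from m) = 4.49.
Step 3: Similarly sup of every tail = max of the period values = 7.64.
        limsup_n integral(f_n) = 7.64.
Step 4: Fatou's lemma: integral(liminf_n f_n) <= liminf_n integral(f_n) = 4.49.
        So the integral of the pointwise liminf is at most 4.49.


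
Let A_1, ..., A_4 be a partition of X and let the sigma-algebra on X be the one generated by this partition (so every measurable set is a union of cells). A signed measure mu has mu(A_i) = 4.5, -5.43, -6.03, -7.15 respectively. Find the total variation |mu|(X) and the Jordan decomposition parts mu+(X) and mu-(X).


Step 1: Every measurable set is a union of atoms (the cells / points), so a Hahn decomposition is
  obtained by grouping atoms by sign: P = union of atoms with mu > 0, N = union of the remaining atoms.
  Atoms in P (indices): 1;  atoms in N (indices): 2, 3, 4
  Positive values: 4.5
  Negative values: -5.43, -6.03, -7.15
Step 2: mu+(X) = mu(P) = sum of positive atom values = 4.5
Step 3: mu-(X) = -mu(N) = sum of |negative atom values| = 18.61
Step 4: |mu|(X) = mu+(X) + mu-(X) = 4.5 + 18.61 = 23.11


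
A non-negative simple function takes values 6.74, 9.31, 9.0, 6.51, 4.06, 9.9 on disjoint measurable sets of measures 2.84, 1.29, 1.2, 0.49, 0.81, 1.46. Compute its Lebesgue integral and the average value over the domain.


Step 1: Integral = sum(value_i * measure_i)
= 6.74*2.84 + 9.31*1.29 + 9.0*1.2 + 6.51*0.49 + 4.06*0.81 + 9.9*1.46
= 19.1416 + 12.0099 + 10.8 + 3.1899 + 3.2886 + 14.454
= 62.884
Step 2: Total measure of domain = 2.84 + 1.29 + 1.2 + 0.49 + 0.81 + 1.46 = 8.09
Step 3: Average value = 62.884 / 8.09 = 7.773053


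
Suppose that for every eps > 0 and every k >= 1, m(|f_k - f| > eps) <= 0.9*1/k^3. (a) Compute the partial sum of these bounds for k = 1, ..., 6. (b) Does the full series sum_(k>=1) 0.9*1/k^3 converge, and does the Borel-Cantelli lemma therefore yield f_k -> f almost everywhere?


Step 1: List the terms 0.9*1/k^3 for k = 1 to 6:
  k=1: 0.9
  k=2: 0.1125
  k=3: 0.033333
  k=4: 0.014063
  k=5: 0.0072
  k=6: 0.004167
Step 2: Partial sum = 0.9 + 0.1125 + 0.033333 + 0.014063 + 0.0072 + 0.004167
     = 1.071263
Step 3: The full series sum_(k>=1) 0.9*1/k^3 converges (p-series with p = 3 > 1; a constant multiple of a convergent series converges).
Step 4: Fix eps > 0. Since sum_k m(|f_k - f| > eps) < infinity, the Borel-Cantelli lemma gives
        m(limsup_k {|f_k - f| > eps}) = 0, i.e. for a.e. x, |f_k(x) - f(x)| <= eps for all large k.
        Applying this with eps = 1/j for j = 1, 2, ... and intersecting the countably many full-measure sets,
        for a.e. x we get limsup_k |f_k(x) - f(x)| <= 1/j for every j, hence f_k -> f almost everywhere.
Conclusion: series converges; Borel-Cantelli yields f_k -> f a.e.


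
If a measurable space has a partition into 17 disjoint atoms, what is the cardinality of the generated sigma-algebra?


Each element of the sigma-algebra is a union of some subset of the 17 atoms.
The number of such subsets is 2^17 = 131072.


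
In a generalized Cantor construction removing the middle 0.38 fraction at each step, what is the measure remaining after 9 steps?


Step 1: At each step, fraction remaining = 1 - 0.38 = 0.62
Step 2: After 9 steps, measure = (0.62)^9
Result = 0.013537


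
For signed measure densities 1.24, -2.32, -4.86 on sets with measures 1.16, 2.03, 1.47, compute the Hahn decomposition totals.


Step 1: Compute signed measure on each set:
  Set 1: 1.24 * 1.16 = 1.4384
  Set 2: -2.32 * 2.03 = -4.7096
  Set 3: -4.86 * 1.47 = -7.1442
Step 2: Total signed measure = (1.4384) + (-4.7096) + (-7.1442)
     = -10.4154
Step 3: Positive part mu+(X) = sum of positive contributions = 1.4384
Step 4: Negative part mu-(X) = |sum of negative contributions| = 11.8538


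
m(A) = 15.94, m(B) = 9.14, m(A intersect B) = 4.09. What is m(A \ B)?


m(A \ B) = m(A) - m(A n B)
= 15.94 - 4.09
= 11.85


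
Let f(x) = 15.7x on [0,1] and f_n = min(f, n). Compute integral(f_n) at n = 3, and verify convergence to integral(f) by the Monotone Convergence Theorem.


f(x) = 15.7x on [0,1]; f_n(x) = min(15.7x, n). At n = 3:
Step 1: f(x) reaches 3 at x = 3/15.7 = 0.191083
Step 2: integral(f_3) = integral(15.7x, 0, 0.191083) + integral(3, 0.191083, 1)
       = 15.7*0.191083^2/2 + 3*(1 - 0.191083)
       = 0.286624 + 2.426752
       = 2.713376
Step 3: As n -> infinity, f_n increases to f, so by MCT integral(f_n) -> integral(f) = 15.7/2 = 7.85.
Convergence: integral(f_3) = 2.713376 -> 7.85 as n -> infinity


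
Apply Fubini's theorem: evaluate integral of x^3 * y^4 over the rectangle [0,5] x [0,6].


By Fubini's theorem, the double integral factors as a product of single integrals:
Step 1: integral_0^5 x^3 dx = [x^4/4] from 0 to 5
     = 5^4/4 = 156.25
Step 2: integral_0^6 y^4 dy = [y^5/5] from 0 to 6
     = 6^5/5 = 1555.2
Step 3: Double integral = 156.25 * 1555.2 = 243000


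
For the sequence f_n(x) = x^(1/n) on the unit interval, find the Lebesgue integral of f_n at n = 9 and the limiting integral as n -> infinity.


At n = 9: f_9(x) = x^(1/9).
Step 1: integral(x^(1/9), 0, 1) = [x^(1/9+1) / (1/9+1)] from 0 to 1
     = 1 / (1/9 + 1) = 1 / ((9+1)/9) = 9/(9+1)
     = 9/10 = 0.9
Step 2: As n -> infinity, f_n(x) = x^(1/n) -> 1 for x in (0,1], and f_n is increasing in n.
By MCT, lim_n integral(f_n) = integral(lim_n f_n) = integral(1, 0, 1) = 1.
Step 3: Verify convergence: 9/10 = 0.9 -> 1


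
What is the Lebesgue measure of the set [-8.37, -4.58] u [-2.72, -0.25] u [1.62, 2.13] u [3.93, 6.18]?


For pairwise disjoint intervals, m(union) = sum of lengths.
= (-4.58 - -8.37) + (-0.25 - -2.72) + (2.13 - 1.62) + (6.18 - 3.93)
= 3.79 + 2.47 + 0.51 + 2.25
= 9.02


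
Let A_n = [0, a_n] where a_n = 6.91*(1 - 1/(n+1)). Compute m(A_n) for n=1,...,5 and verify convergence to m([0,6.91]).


By continuity of measure from below: if A_n increases to A, then m(A_n) -> m(A).
Here A = [0, 6.91], so m(A) = 6.91
Step 1: a_1 = 6.91*(1 - 1/2) = 3.455, m(A_1) = 3.455
Step 2: a_2 = 6.91*(1 - 1/3) = 4.6067, m(A_2) = 4.6067
Step 3: a_3 = 6.91*(1 - 1/4) = 5.1825, m(A_3) = 5.1825
Step 4: a_4 = 6.91*(1 - 1/5) = 5.528, m(A_4) = 5.528
Step 5: a_5 = 6.91*(1 - 1/6) = 5.7583, m(A_5) = 5.7583
Limit: m(A_n) -> m([0,6.91]) = 6.91


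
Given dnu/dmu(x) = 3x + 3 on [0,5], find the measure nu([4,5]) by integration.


nu(A) = integral_A (dnu/dmu) dmu = integral_4^5 (3x + 3) dx
Step 1: Antiderivative F(x) = (3/2)x^2 + 3x
Step 2: F(5) = (3/2)*5^2 + 3*5 = 37.5 + 15 = 52.5
Step 3: F(4) = (3/2)*4^2 + 3*4 = 24 + 12 = 36
Step 4: nu([4,5]) = F(5) - F(4) = 52.5 - 36 = 16.5


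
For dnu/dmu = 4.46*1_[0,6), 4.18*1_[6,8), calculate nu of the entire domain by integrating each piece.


Integrate each piece of the Radon-Nikodym derivative:
Step 1: integral_0^6 4.46 dx = 4.46*(6-0) = 4.46*6 = 26.76
Step 2: integral_6^8 4.18 dx = 4.18*(8-6) = 4.18*2 = 8.36
Total: 26.76 + 8.36 = 35.12


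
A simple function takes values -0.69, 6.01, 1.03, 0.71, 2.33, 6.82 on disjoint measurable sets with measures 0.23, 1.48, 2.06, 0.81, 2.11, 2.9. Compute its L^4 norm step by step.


Step 1: Compute |f_i|^4 for each value:
  |-0.69|^4 = 0.226671
  |6.01|^4 = 1304.661624
  |1.03|^4 = 1.125509
  |0.71|^4 = 0.254117
  |2.33|^4 = 29.472955
  |6.82|^4 = 2163.403354
Step 2: Multiply by measures and sum:
  0.226671 * 0.23 = 0.052134
  1304.661624 * 1.48 = 1930.899204
  1.125509 * 2.06 = 2.318548
  0.254117 * 0.81 = 0.205835
  29.472955 * 2.11 = 62.187935
  2163.403354 * 2.9 = 6273.869726
Sum = 0.052134 + 1930.899204 + 2.318548 + 0.205835 + 62.187935 + 6273.869726 = 8269.533382
Step 3: Take the p-th root:
||f||_4 = (8269.533382)^(1/4) = 9.536088


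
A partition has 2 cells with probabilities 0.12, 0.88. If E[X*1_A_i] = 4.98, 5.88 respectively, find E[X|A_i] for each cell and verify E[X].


For each cell A_i: E[X|A_i] = E[X*1_A_i] / P(A_i)
Step 1: E[X|A_1] = 4.98 / 0.12 = 41.5
Step 2: E[X|A_2] = 5.88 / 0.88 = 6.681818
Verification: E[X] = sum E[X*1_A_i] = 4.98 + 5.88 = 10.86


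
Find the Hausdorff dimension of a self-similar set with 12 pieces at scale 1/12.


For a self-similar set with N copies scaled by 1/r:
dim_H = log(N)/log(r) = log(12)/log(12)
= 2.484907/2.484907
= 1


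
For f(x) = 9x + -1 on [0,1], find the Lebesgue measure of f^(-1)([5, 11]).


f^(-1)([5, 11]) = {x : 5 <= 9x + -1 <= 11}
Solving: (5 - -1)/9 <= x <= (11 - -1)/9
= [0.666667, 1.333333]
Intersecting with [0,1]: [0.666667, 1]
Measure = 1 - 0.666667 = 0.333333


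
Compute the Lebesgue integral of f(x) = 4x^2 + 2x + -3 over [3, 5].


The Lebesgue integral of a Riemann-integrable function agrees with the Riemann integral.
Antiderivative F(x) = (4/3)x^3 + (2/2)x^2 + -3x
F(5) = (4/3)*5^3 + (2/2)*5^2 + -3*5
     = (4/3)*125 + (2/2)*25 + -3*5
     = 166.666667 + 25 + -15
     = 176.666667
F(3) = 36
Integral = F(5) - F(3) = 176.666667 - 36 = 140.666667


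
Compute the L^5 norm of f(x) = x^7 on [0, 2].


Step 1: ||f||_5 = (integral_0^2 |x^7|^5 dx)^(1/5)
     = (integral_0^2 x^35 dx)^(1/5)
Step 2: integral_0^2 x^35 dx = [x^36/(36)] from 0 to 2 = 2^36/36
     = 68719476736/36 = 1.908874e+09
Step 3: ||f||_5 = (1.908874e+09)^(1/5) = 71.805129


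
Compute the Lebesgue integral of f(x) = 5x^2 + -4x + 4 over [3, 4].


The Lebesgue integral of a Riemann-integrable function agrees with the Riemann integral.
Antiderivative F(x) = (5/3)x^3 + (-4/2)x^2 + 4x
F(4) = (5/3)*4^3 + (-4/2)*4^2 + 4*4
     = (5/3)*64 + (-4/2)*16 + 4*4
     = 106.666667 + -32 + 16
     = 90.666667
F(3) = 39
Integral = F(4) - F(3) = 90.666667 - 39 = 51.666667


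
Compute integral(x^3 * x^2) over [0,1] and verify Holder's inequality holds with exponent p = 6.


Step 1: Exact integral of f*g = integral(x^5, 0, 1) = 1/6
     = 0.166667
Step 2: Holder bound with p=6, q=1.2:
  ||f||_p = (integral x^18 dx)^(1/6) = (1/19)^(1/6) = 0.612173
  ||g||_q = (integral x^2.4 dx)^(1/1.2) = (1/3.4)^(1/1.2) = 0.360662
Step 3: Holder bound = ||f||_p * ||g||_q = 0.612173 * 0.360662 = 0.220788
Verification: 0.166667 <= 0.220788 (Holder holds)


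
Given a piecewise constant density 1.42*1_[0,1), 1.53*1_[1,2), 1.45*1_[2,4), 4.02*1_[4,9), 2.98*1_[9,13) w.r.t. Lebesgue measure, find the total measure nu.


Integrate each piece of the Radon-Nikodym derivative:
Step 1: integral_0^1 1.42 dx = 1.42*(1-0) = 1.42*1 = 1.42
Step 2: integral_1^2 1.53 dx = 1.53*(2-1) = 1.53*1 = 1.53
Step 3: integral_2^4 1.45 dx = 1.45*(4-2) = 1.45*2 = 2.9
Step 4: integral_4^9 4.02 dx = 4.02*(9-4) = 4.02*5 = 20.1
Step 5: integral_9^13 2.98 dx = 2.98*(13-9) = 2.98*4 = 11.92
Total: 1.42 + 1.53 + 2.9 + 20.1 + 11.92 = 37.87


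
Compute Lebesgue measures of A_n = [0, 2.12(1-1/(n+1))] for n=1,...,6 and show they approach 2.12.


By continuity of measure from below: if A_n increases to A, then m(A_n) -> m(A).
Here A = [0, 2.12], so m(A) = 2.12
Step 1: a_1 = 2.12*(1 - 1/2) = 1.06, m(A_1) = 1.06
Step 2: a_2 = 2.12*(1 - 1/3) = 1.4133, m(A_2) = 1.4133
Step 3: a_3 = 2.12*(1 - 1/4) = 1.59, m(A_3) = 1.59
Step 4: a_4 = 2.12*(1 - 1/5) = 1.696, m(A_4) = 1.696
Step 5: a_5 = 2.12*(1 - 1/6) = 1.7667, m(A_5) = 1.7667
Step 6: a_6 = 2.12*(1 - 1/7) = 1.8171, m(A_6) = 1.8171
Limit: m(A_n) -> m([0,2.12]) = 2.12


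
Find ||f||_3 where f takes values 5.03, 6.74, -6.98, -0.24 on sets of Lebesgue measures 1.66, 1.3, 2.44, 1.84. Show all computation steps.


Step 1: Compute |f_i|^3 for each value:
  |5.03|^3 = 127.263527
  |6.74|^3 = 306.182024
  |-6.98|^3 = 340.068392
  |-0.24|^3 = 0.013824
Step 2: Multiply by measures and sum:
  127.263527 * 1.66 = 211.257455
  306.182024 * 1.3 = 398.036631
  340.068392 * 2.44 = 829.766876
  0.013824 * 1.84 = 0.025436
Sum = 211.257455 + 398.036631 + 829.766876 + 0.025436 = 1439.086399
Step 3: Take the p-th root:
||f||_3 = (1439.086399)^(1/3) = 11.290044


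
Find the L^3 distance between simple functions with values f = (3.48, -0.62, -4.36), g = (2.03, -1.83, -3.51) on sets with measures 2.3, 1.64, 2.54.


Step 1: Compute differences f_i - g_i:
  3.48 - 2.03 = 1.45
  -0.62 - -1.83 = 1.21
  -4.36 - -3.51 = -0.85
Step 2: Compute |diff|^3 * measure for each set:
  |1.45|^3 * 2.3 = 3.048625 * 2.3 = 7.011838
  |1.21|^3 * 1.64 = 1.771561 * 1.64 = 2.90536
  |-0.85|^3 * 2.54 = 0.614125 * 2.54 = 1.559878
Step 3: Sum = 11.477075
Step 4: ||f-g||_3 = (11.477075)^(1/3) = 2.255678


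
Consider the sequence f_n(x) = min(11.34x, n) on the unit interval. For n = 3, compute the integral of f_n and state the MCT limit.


f(x) = 11.34x on [0,1]; f_n(x) = min(11.34x, n). At n = 3:
Step 1: f(x) reaches 3 at x = 3/11.34 = 0.26455
Step 2: integral(f_3) = integral(11.34x, 0, 0.26455) + integral(3, 0.26455, 1)
       = 11.34*0.26455^2/2 + 3*(1 - 0.26455)
       = 0.396825 + 2.206349
       = 2.603175
Step 3: As n -> infinity, f_n increases to f, so by MCT integral(f_n) -> integral(f) = 11.34/2 = 5.67.
Convergence: integral(f_3) = 2.603175 -> 5.67 as n -> infinity


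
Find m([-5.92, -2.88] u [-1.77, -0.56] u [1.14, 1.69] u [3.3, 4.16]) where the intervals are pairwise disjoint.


For pairwise disjoint intervals, m(union) = sum of lengths.
= (-2.88 - -5.92) + (-0.56 - -1.77) + (1.69 - 1.14) + (4.16 - 3.3)
= 3.04 + 1.21 + 0.55 + 0.86
= 5.66


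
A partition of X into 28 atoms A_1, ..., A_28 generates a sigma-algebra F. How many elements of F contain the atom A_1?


Each element of F is a union of some subset S of the 28 atoms.
The element contains A_1 iff A_1 is in S.
So we count subsets S of {A_1,...,A_28} with A_1 in S: choose freely among the other 27 atoms.
Count = 2^(28-1) = 2^27 = 134217728.


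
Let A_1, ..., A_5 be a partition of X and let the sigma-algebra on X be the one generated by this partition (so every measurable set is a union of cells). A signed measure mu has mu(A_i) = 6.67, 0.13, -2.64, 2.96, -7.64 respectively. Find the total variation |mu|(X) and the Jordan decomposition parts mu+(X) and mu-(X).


Step 1: Every measurable set is a union of atoms (the cells / points), so a Hahn decomposition is
  obtained by grouping atoms by sign: P = union of atoms with mu > 0, N = union of the remaining atoms.
  Atoms in P (indices): 1, 2, 4;  atoms in N (indices): 3, 5
  Positive values: 6.67, 0.13, 2.96
  Negative values: -2.64, -7.64
Step 2: mu+(X) = mu(P) = sum of positive atom values = 9.76
Step 3: mu-(X) = -mu(N) = sum of |negative atom values| = 10.28
Step 4: |mu|(X) = mu+(X) + mu-(X) = 9.76 + 10.28 = 20.04


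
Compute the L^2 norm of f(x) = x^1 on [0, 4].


Step 1: ||f||_2 = (integral_0^4 |x^1|^2 dx)^(1/2)
     = (integral_0^4 x^2 dx)^(1/2)
Step 2: integral_0^4 x^2 dx = [x^3/(3)] from 0 to 4 = 4^3/3
     = 64/3 = 21.333333
Step 3: ||f||_2 = (21.333333)^(1/2) = 4.618802


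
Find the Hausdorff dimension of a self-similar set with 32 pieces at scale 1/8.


For a self-similar set with N copies scaled by 1/r:
dim_H = log(N)/log(r) = log(32)/log(8)
= 3.465736/2.079442
= 1.666667


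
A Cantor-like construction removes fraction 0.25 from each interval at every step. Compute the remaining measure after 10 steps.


Step 1: At each step, fraction remaining = 1 - 0.25 = 0.75
Step 2: After 10 steps, measure = (0.75)^10
Result = 0.056314


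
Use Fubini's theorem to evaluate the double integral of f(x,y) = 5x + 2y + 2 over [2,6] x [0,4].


By Fubini, integrate in x first, then y.
Step 1: Fix y, integrate over x in [2,6]:
  integral(5x + 2y + 2, x=2..6)
  = 5*(6^2 - 2^2)/2 + (2y + 2)*(6 - 2)
  = 80 + (2y + 2)*4
  = 80 + 8y + 8
  = 88 + 8y
Step 2: Integrate over y in [0,4]:
  integral(88 + 8y, y=0..4)
  = 88*4 + 8*(4^2 - 0^2)/2
  = 352 + 64
  = 416


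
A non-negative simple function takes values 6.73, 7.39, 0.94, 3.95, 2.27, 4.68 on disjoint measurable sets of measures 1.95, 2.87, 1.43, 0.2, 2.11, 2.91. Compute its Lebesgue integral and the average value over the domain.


Step 1: Integral = sum(value_i * measure_i)
= 6.73*1.95 + 7.39*2.87 + 0.94*1.43 + 3.95*0.2 + 2.27*2.11 + 4.68*2.91
= 13.1235 + 21.2093 + 1.3442 + 0.79 + 4.7897 + 13.6188
= 54.8755
Step 2: Total measure of domain = 1.95 + 2.87 + 1.43 + 0.2 + 2.11 + 2.91 = 11.47
Step 3: Average value = 54.8755 / 11.47 = 4.784263


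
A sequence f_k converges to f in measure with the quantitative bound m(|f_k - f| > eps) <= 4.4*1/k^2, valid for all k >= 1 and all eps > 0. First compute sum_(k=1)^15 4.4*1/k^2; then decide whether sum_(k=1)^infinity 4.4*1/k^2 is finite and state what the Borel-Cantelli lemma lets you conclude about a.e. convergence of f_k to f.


Step 1: List the terms 4.4*1/k^2 for k = 1 to 15:
  k=1: 4.4
  k=2: 1.1
  k=3: 0.488889
  k=4: 0.275
  k=5: 0.176
  k=6: 0.122222
  k=7: 0.089796
  k=8: 0.06875
  k=9: 0.054321
  k=10: 0.044
  k=11: 0.036364
  k=12: 0.030556
  k=13: 0.026036
  k=14: 0.022449
  k=15: 0.019556
Step 2: Partial sum = 4.4 + 1.1 + 0.488889 + 0.275 + 0.176 + 0.122222 + 0.089796 + 0.06875 + 0.054321 + 0.044 + 0.036364 + 0.030556 + 0.026036 + 0.022449 + 0.019556
     = 6.953937
Step 3: The full series sum_(k>=1) 4.4*1/k^2 converges (p-series with p = 2 > 1; a constant multiple of a convergent series converges).
Step 4: Fix eps > 0. Since sum_k m(|f_k - f| > eps) < infinity, the Borel-Cantelli lemma gives
        m(limsup_k {|f_k - f| > eps}) = 0, i.e. for a.e. x, |f_k(x) - f(x)| <= eps for all large k.
        Applying this with eps = 1/j for j = 1, 2, ... and intersecting the countably many full-measure sets,
        for a.e. x we get limsup_k |f_k(x) - f(x)| <= 1/j for every j, hence f_k -> f almost everywhere.
Conclusion: series converges; Borel-Cantelli yields f_k -> f a.e.


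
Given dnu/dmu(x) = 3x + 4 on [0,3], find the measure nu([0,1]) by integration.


nu(A) = integral_A (dnu/dmu) dmu = integral_0^1 (3x + 4) dx
Step 1: Antiderivative F(x) = (3/2)x^2 + 4x
Step 2: F(1) = (3/2)*1^2 + 4*1 = 1.5 + 4 = 5.5
Step 3: F(0) = (3/2)*0^2 + 4*0 = 0.0 + 0 = 0.0
Step 4: nu([0,1]) = F(1) - F(0) = 5.5 - 0.0 = 5.5


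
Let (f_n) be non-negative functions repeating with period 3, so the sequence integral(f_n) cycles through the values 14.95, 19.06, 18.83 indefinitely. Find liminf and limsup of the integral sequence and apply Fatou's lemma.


The sequence (integral(f_n)) is periodic with period 3, repeating the values 14.95, 19.06, 18.83 indefinitely.
Step 1: For a periodic sequence, every tail (a_m, a_(m+1), ...) contains all 3 period values infinitely often.
Step 2: Hence inf of every tail = min of the period values = min(14.95, 19.06, 18.83) = 14.95.
        liminf_n integral(f_n) = sup over m of (inf of tail from m) = 14.95.
Step 3: Similarly sup of every tail = max of the period values = 19.06.
        limsup_n integral(f_n) = 19.06.
Step 4: Fatou's lemma: integral(liminf_n f_n) <= liminf_n integral(f_n) = 14.95.
        So the integral of the pointwise liminf is at most 14.95.


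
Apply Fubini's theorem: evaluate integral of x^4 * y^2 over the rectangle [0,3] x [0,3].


By Fubini's theorem, the double integral factors as a product of single integrals:
Step 1: integral_0^3 x^4 dx = [x^5/5] from 0 to 3
     = 3^5/5 = 48.6
Step 2: integral_0^3 y^2 dy = [y^3/3] from 0 to 3
     = 3^3/3 = 9
Step 3: Double integral = 48.6 * 9 = 437.4


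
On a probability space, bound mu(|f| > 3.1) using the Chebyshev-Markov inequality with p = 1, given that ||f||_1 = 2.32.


Chebyshev/Markov inequality: mu(|f| > eps) <= (||f||_p / eps)^p
Step 1: ||f||_1 / eps = 2.32 / 3.1 = 0.748387
Step 2: Raise to power p = 1:
  (0.748387)^1 = 0.748387
Step 3: Therefore mu(|f| > 3.1) <= 0.748387


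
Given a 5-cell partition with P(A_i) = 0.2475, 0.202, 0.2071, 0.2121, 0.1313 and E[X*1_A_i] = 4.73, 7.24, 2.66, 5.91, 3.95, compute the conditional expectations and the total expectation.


For each cell A_i: E[X|A_i] = E[X*1_A_i] / P(A_i)
Step 1: E[X|A_1] = 4.73 / 0.2475 = 19.111111
Step 2: E[X|A_2] = 7.24 / 0.202 = 35.841584
Step 3: E[X|A_3] = 2.66 / 0.2071 = 12.844037
Step 4: E[X|A_4] = 5.91 / 0.2121 = 27.864215
Step 5: E[X|A_5] = 3.95 / 0.1313 = 30.083778
Verification: E[X] = sum E[X*1_A_i] = 4.73 + 7.24 + 2.66 + 5.91 + 3.95 = 24.49


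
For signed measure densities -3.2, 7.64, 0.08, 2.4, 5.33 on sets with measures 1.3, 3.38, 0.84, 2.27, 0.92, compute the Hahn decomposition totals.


Step 1: Compute signed measure on each set:
  Set 1: -3.2 * 1.3 = -4.16
  Set 2: 7.64 * 3.38 = 25.8232
  Set 3: 0.08 * 0.84 = 0.0672
  Set 4: 2.4 * 2.27 = 5.448
  Set 5: 5.33 * 0.92 = 4.9036
Step 2: Total signed measure = (-4.16) + (25.8232) + (0.0672) + (5.448) + (4.9036)
     = 32.082
Step 3: Positive part mu+(X) = sum of positive contributions = 36.242
Step 4: Negative part mu-(X) = |sum of negative contributions| = 4.16


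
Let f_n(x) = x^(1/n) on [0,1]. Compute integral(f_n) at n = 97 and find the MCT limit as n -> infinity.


At n = 97: f_97(x) = x^(1/97).
Step 1: integral(x^(1/97), 0, 1) = [x^(1/97+1) / (1/97+1)] from 0 to 1
     = 1 / (1/97 + 1) = 1 / ((97+1)/97) = 97/(97+1)
     = 97/98 = 0.989796
Step 2: As n -> infinity, f_n(x) = x^(1/n) -> 1 for x in (0,1], and f_n is increasing in n.
By MCT, lim_n integral(f_n) = integral(lim_n f_n) = integral(1, 0, 1) = 1.
Step 3: Verify convergence: 97/98 = 0.989796 -> 1


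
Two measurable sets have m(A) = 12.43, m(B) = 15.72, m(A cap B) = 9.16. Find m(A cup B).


By inclusion-exclusion: m(A u B) = m(A) + m(B) - m(A n B)
= 12.43 + 15.72 - 9.16
= 18.99


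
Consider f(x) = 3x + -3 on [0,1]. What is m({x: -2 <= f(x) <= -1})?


f^(-1)([-2, -1]) = {x : -2 <= 3x + -3 <= -1}
Solving: (-2 - -3)/3 <= x <= (-1 - -3)/3
= [0.333333, 0.666667]
Intersecting with [0,1]: [0.333333, 0.666667]
Measure = 0.666667 - 0.333333 = 0.333333


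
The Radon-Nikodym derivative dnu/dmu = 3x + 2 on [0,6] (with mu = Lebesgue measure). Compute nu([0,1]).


nu(A) = integral_A (dnu/dmu) dmu = integral_0^1 (3x + 2) dx
Step 1: Antiderivative F(x) = (3/2)x^2 + 2x
Step 2: F(1) = (3/2)*1^2 + 2*1 = 1.5 + 2 = 3.5
Step 3: F(0) = (3/2)*0^2 + 2*0 = 0.0 + 0 = 0.0
Step 4: nu([0,1]) = F(1) - F(0) = 3.5 - 0.0 = 3.5


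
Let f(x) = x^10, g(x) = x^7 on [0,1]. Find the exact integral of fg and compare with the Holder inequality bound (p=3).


Step 1: Exact integral of f*g = integral(x^17, 0, 1) = 1/18
     = 0.055556
Step 2: Holder bound with p=3, q=1.5:
  ||f||_p = (integral x^30 dx)^(1/3) = (1/31)^(1/3) = 0.318331
  ||g||_q = (integral x^10.5 dx)^(1/1.5) = (1/11.5)^(1/1.5) = 0.196276
Step 3: Holder bound = ||f||_p * ||g||_q = 0.318331 * 0.196276 = 0.062481
Verification: 0.055556 <= 0.062481 (Holder holds)


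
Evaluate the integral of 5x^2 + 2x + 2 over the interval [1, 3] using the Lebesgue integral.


The Lebesgue integral of a Riemann-integrable function agrees with the Riemann integral.
Antiderivative F(x) = (5/3)x^3 + (2/2)x^2 + 2x
F(3) = (5/3)*3^3 + (2/2)*3^2 + 2*3
     = (5/3)*27 + (2/2)*9 + 2*3
     = 45 + 9 + 6
     = 60
F(1) = 4.666667
Integral = F(3) - F(1) = 60 - 4.666667 = 55.333333


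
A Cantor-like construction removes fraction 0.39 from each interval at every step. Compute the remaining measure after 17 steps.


Step 1: At each step, fraction remaining = 1 - 0.39 = 0.61
Step 2: After 17 steps, measure = (0.61)^17
Result = 2.241853e-04


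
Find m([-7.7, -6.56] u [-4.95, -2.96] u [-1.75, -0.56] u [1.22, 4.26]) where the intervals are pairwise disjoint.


For pairwise disjoint intervals, m(union) = sum of lengths.
= (-6.56 - -7.7) + (-2.96 - -4.95) + (-0.56 - -1.75) + (4.26 - 1.22)
= 1.14 + 1.99 + 1.19 + 3.04
= 7.36


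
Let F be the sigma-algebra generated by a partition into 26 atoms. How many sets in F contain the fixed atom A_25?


Each element of F is a union of some subset S of the 26 atoms.
The element contains A_25 iff A_25 is in S.
So we count subsets S of {A_1,...,A_26} with A_25 in S: choose freely among the other 25 atoms.
Count = 2^(26-1) = 2^25 = 33554432.


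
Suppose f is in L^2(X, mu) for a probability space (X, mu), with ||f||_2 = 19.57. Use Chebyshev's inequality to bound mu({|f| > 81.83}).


Chebyshev/Markov inequality: mu(|f| > eps) <= (||f||_p / eps)^p
Step 1: ||f||_2 / eps = 19.57 / 81.83 = 0.239154
Step 2: Raise to power p = 2:
  (0.239154)^2 = 0.057195
Step 3: Therefore mu(|f| > 81.83) <= 0.057195


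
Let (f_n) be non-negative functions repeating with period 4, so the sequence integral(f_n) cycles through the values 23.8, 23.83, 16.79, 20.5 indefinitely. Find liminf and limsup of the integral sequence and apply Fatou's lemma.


The sequence (integral(f_n)) is periodic with period 4, repeating the values 23.8, 23.83, 16.79, 20.5 indefinitely.
Step 1: For a periodic sequence, every tail (a_m, a_(m+1), ...) contains all 4 period values infinitely often.
Step 2: Hence inf of every tail = min of the period values = min(23.8, 23.83, 16.79, 20.5) = 16.79.
        liminf_n integral(f_n) = sup over m of (inf of tail from m) = 16.79.
Step 3: Similarly sup of every tail = max of the period values = 23.83.
        limsup_n integral(f_n) = 23.83.
Step 4: Fatou's lemma: integral(liminf_n f_n) <= liminf_n integral(f_n) = 16.79.
        So the integral of the pointwise liminf is at most 16.79.


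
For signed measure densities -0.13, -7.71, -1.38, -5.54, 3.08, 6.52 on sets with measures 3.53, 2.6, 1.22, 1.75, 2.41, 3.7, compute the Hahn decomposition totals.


Step 1: Compute signed measure on each set:
  Set 1: -0.13 * 3.53 = -0.4589
  Set 2: -7.71 * 2.6 = -20.046
  Set 3: -1.38 * 1.22 = -1.6836
  Set 4: -5.54 * 1.75 = -9.695
  Set 5: 3.08 * 2.41 = 7.4228
  Set 6: 6.52 * 3.7 = 24.124
Step 2: Total signed measure = (-0.4589) + (-20.046) + (-1.6836) + (-9.695) + (7.4228) + (24.124)
     = -0.3367
Step 3: Positive part mu+(X) = sum of positive contributions = 31.5468
Step 4: Negative part mu-(X) = |sum of negative contributions| = 31.8835


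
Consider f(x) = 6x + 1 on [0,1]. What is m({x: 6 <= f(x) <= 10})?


f^(-1)([6, 10]) = {x : 6 <= 6x + 1 <= 10}
Solving: (6 - 1)/6 <= x <= (10 - 1)/6
= [0.833333, 1.5]
Intersecting with [0,1]: [0.833333, 1]
Measure = 1 - 0.833333 = 0.166667


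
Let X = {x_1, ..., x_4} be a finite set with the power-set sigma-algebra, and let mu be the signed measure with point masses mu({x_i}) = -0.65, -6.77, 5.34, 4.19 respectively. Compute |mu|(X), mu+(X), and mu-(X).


Step 1: Every measurable set is a union of atoms (the cells / points), so a Hahn decomposition is
  obtained by grouping atoms by sign: P = union of atoms with mu > 0, N = union of the remaining atoms.
  Atoms in P (indices): 3, 4;  atoms in N (indices): 1, 2
  Positive values: 5.34, 4.19
  Negative values: -0.65, -6.77
Step 2: mu+(X) = mu(P) = sum of positive atom values = 9.53
Step 3: mu-(X) = -mu(N) = sum of |negative atom values| = 7.42
Step 4: |mu|(X) = mu+(X) + mu-(X) = 9.53 + 7.42 = 16.95


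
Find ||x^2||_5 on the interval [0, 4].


Step 1: ||f||_5 = (integral_0^4 |x^2|^5 dx)^(1/5)
     = (integral_0^4 x^10 dx)^(1/5)
Step 2: integral_0^4 x^10 dx = [x^11/(11)] from 0 to 4 = 4^11/11
     = 4194304/11 = 381300.363636
Step 3: ||f||_5 = (381300.363636)^(1/5) = 13.069334


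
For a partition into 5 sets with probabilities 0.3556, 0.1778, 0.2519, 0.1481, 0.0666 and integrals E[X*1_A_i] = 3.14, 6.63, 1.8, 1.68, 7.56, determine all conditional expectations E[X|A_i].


For each cell A_i: E[X|A_i] = E[X*1_A_i] / P(A_i)
Step 1: E[X|A_1] = 3.14 / 0.3556 = 8.830146
Step 2: E[X|A_2] = 6.63 / 0.1778 = 37.289089
Step 3: E[X|A_3] = 1.8 / 0.2519 = 7.145693
Step 4: E[X|A_4] = 1.68 / 0.1481 = 11.343687
Step 5: E[X|A_5] = 7.56 / 0.0666 = 113.513514
Verification: E[X] = sum E[X*1_A_i] = 3.14 + 6.63 + 1.8 + 1.68 + 7.56 = 20.81


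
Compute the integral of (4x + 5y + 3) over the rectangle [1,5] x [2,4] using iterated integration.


By Fubini, integrate in x first, then y.
Step 1: Fix y, integrate over x in [1,5]:
  integral(4x + 5y + 3, x=1..5)
  = 4*(5^2 - 1^2)/2 + (5y + 3)*(5 - 1)
  = 48 + (5y + 3)*4
  = 48 + 20y + 12
  = 60 + 20y
Step 2: Integrate over y in [2,4]:
  integral(60 + 20y, y=2..4)
  = 60*2 + 20*(4^2 - 2^2)/2
  = 120 + 120
  = 240


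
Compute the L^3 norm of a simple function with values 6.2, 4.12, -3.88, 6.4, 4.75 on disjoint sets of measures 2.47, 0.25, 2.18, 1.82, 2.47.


Step 1: Compute |f_i|^3 for each value:
  |6.2|^3 = 238.328
  |4.12|^3 = 69.934528
  |-3.88|^3 = 58.411072
  |6.4|^3 = 262.144
  |4.75|^3 = 107.171875
Step 2: Multiply by measures and sum:
  238.328 * 2.47 = 588.67016
  69.934528 * 0.25 = 17.483632
  58.411072 * 2.18 = 127.336137
  262.144 * 1.82 = 477.10208
  107.171875 * 2.47 = 264.714531
Sum = 588.67016 + 17.483632 + 127.336137 + 477.10208 + 264.714531 = 1475.30654
Step 3: Take the p-th root:
||f||_3 = (1475.30654)^(1/3) = 11.383979


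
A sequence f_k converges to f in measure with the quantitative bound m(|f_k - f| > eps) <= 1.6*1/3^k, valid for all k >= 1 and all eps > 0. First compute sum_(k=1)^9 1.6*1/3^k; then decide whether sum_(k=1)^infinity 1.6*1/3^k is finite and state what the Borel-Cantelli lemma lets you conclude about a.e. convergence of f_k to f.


Step 1: List the terms 1.6*1/3^k for k = 1 to 9:
  k=1: 0.533333
  k=2: 0.177778
  k=3: 0.059259
  k=4: 0.019753
  k=5: 0.006584
  k=6: 0.002195
  k=7: 7.315958e-04
  k=8: 2.438653e-04
  k=9: 8.128842e-05
Step 2: Partial sum = 0.533333 + 0.177778 + 0.059259 + 0.019753 + 0.006584 + 0.002195 + 7.315958e-04 + 2.438653e-04 + 8.128842e-05
     = 0.799959
Step 3: The full series sum_(k>=1) 1.6*1/3^k converges (geometric series with ratio 1/3 < 1; a constant multiple of a convergent series converges).
Step 4: Fix eps > 0. Since sum_k m(|f_k - f| > eps) < infinity, the Borel-Cantelli lemma gives
        m(limsup_k {|f_k - f| > eps}) = 0, i.e. for a.e. x, |f_k(x) - f(x)| <= eps for all large k.
        Applying this with eps = 1/j for j = 1, 2, ... and intersecting the countably many full-measure sets,
        for a.e. x we get limsup_k |f_k(x) - f(x)| <= 1/j for every j, hence f_k -> f almost everywhere.
Conclusion: series converges; Borel-Cantelli yields f_k -> f a.e.


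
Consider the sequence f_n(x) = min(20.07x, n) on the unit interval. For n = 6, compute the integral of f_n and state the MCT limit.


f(x) = 20.07x on [0,1]; f_n(x) = min(20.07x, n). At n = 6:
Step 1: f(x) reaches 6 at x = 6/20.07 = 0.298954
Step 2: integral(f_6) = integral(20.07x, 0, 0.298954) + integral(6, 0.298954, 1)
       = 20.07*0.298954^2/2 + 6*(1 - 0.298954)
       = 0.896861 + 4.206278
       = 5.103139
Step 3: As n -> infinity, f_n increases to f, so by MCT integral(f_n) -> integral(f) = 20.07/2 = 10.035.
Convergence: integral(f_6) = 5.103139 -> 10.035 as n -> infinity


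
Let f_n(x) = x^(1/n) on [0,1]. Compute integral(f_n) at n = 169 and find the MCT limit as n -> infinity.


At n = 169: f_169(x) = x^(1/169).
Step 1: integral(x^(1/169), 0, 1) = [x^(1/169+1) / (1/169+1)] from 0 to 1
     = 1 / (1/169 + 1) = 1 / ((169+1)/169) = 169/(169+1)
     = 169/170 = 0.994118
Step 2: As n -> infinity, f_n(x) = x^(1/n) -> 1 for x in (0,1], and f_n is increasing in n.
By MCT, lim_n integral(f_n) = integral(lim_n f_n) = integral(1, 0, 1) = 1.
Step 3: Verify convergence: 169/170 = 0.994118 -> 1


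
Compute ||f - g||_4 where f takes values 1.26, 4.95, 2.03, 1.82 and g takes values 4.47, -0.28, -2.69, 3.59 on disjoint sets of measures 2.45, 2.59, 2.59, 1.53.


Step 1: Compute differences f_i - g_i:
  1.26 - 4.47 = -3.21
  4.95 - -0.28 = 5.23
  2.03 - -2.69 = 4.72
  1.82 - 3.59 = -1.77
Step 2: Compute |diff|^4 * measure for each set:
  |-3.21|^4 * 2.45 = 106.174477 * 2.45 = 260.127468
  |5.23|^4 * 2.59 = 748.181138 * 2.59 = 1937.789148
  |4.72|^4 * 2.59 = 496.327107 * 2.59 = 1285.487206
  |-1.77|^4 * 1.53 = 9.815062 * 1.53 = 15.017045
Step 3: Sum = 3498.420868
Step 4: ||f-g||_4 = (3498.420868)^(1/4) = 7.690738


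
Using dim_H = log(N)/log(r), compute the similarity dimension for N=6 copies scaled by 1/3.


For a self-similar set with N copies scaled by 1/r:
dim_H = log(N)/log(r) = log(6)/log(3)
= 1.791759/1.098612
= 1.63093


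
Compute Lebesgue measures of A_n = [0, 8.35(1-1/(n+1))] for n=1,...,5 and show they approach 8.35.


By continuity of measure from below: if A_n increases to A, then m(A_n) -> m(A).
Here A = [0, 8.35], so m(A) = 8.35
Step 1: a_1 = 8.35*(1 - 1/2) = 4.175, m(A_1) = 4.175
Step 2: a_2 = 8.35*(1 - 1/3) = 5.5667, m(A_2) = 5.5667
Step 3: a_3 = 8.35*(1 - 1/4) = 6.2625, m(A_3) = 6.2625
Step 4: a_4 = 8.35*(1 - 1/5) = 6.68, m(A_4) = 6.68
Step 5: a_5 = 8.35*(1 - 1/6) = 6.9583, m(A_5) = 6.9583
Limit: m(A_n) -> m([0,8.35]) = 8.35
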